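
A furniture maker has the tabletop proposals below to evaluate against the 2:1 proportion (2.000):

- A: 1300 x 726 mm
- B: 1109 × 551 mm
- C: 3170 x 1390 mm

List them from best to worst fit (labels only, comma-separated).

B, A, C

Ratios: A = 1300 / 726 ≈ 1.791; B = 1109 / 551 ≈ 2.013; C = 3170 / 1390 ≈ 2.281.
|Δ from 2.000|: A 0.209; B 0.013; C 0.281.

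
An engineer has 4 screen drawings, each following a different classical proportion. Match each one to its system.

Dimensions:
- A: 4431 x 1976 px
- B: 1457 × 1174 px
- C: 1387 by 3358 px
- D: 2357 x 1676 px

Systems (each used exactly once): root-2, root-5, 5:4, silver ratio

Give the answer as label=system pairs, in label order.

Ratios: A ≈ 2.242; B ≈ 1.241; C ≈ 2.421; D ≈ 1.406.
Targets: root-2 ≈ 1.414; root-5 ≈ 2.236; 5:4 ≈ 1.250; silver ratio ≈ 2.414.

A=root-5, B=5:4, C=silver ratio, D=root-2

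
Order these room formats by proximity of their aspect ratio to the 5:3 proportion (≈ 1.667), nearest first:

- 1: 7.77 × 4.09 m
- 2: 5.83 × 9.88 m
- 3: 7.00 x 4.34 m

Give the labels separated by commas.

2, 3, 1

Ratios: 1 = 7.77 / 4.09 ≈ 1.900; 2 = 9.88 / 5.83 ≈ 1.695; 3 = 7.00 / 4.34 ≈ 1.613.
|Δ from 1.667|: 1 0.233; 2 0.028; 3 0.054.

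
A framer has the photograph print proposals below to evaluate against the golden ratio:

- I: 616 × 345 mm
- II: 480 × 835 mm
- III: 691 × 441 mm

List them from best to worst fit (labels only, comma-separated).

Ratios: I = 616 / 345 ≈ 1.786; II = 835 / 480 ≈ 1.740; III = 691 / 441 ≈ 1.567.
|Δ from 1.618|: I 0.168; II 0.122; III 0.051.

III, II, I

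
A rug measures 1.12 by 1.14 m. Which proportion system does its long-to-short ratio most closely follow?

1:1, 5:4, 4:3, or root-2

Ratio = 1.14 / 1.12 ≈ 1.018.
Distances: 1:1 1.000 (Δ 0.018); 5:4 1.250 (Δ 0.232); 4:3 1.333 (Δ 0.315); root-2 1.414 (Δ 0.396).

1:1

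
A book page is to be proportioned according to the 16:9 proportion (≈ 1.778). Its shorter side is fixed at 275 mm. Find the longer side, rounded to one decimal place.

488.9 mm

16:9 ≈ 1.77778.
Longer side = 275 × 1.77778 ≈ 488.889 → 488.9 mm.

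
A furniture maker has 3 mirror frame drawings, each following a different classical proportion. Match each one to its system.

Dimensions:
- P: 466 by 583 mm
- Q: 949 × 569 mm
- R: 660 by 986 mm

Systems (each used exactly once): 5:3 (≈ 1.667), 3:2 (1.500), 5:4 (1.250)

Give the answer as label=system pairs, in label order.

P = 583/466 ≈ 1.251 → 5:4 (1.250)
Q = 949/569 ≈ 1.668 → 5:3 (1.667)
R = 986/660 ≈ 1.494 → 3:2 (1.500)

P=5:4, Q=5:3, R=3:2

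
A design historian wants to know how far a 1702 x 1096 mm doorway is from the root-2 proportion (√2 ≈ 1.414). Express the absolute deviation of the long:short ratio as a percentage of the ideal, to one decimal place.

9.8%

Ratio = 1702 / 1096 ≈ 1.5529.
Ideal root-2 ≈ 1.4142. |1.5529 − 1.4142| / 1.4142 ≈ 9.81% → 9.8%.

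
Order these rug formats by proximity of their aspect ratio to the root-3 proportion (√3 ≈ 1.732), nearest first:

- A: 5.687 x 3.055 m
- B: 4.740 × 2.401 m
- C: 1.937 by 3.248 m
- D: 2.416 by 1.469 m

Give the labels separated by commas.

A: 5.687/3.055 ≈ 1.862 → |1.862 − 1.732| = 0.130
B: 4.740/2.401 ≈ 1.974 → |1.974 − 1.732| = 0.242
C: 3.248/1.937 ≈ 1.677 → |1.677 − 1.732| = 0.055
D: 2.416/1.469 ≈ 1.645 → |1.645 − 1.732| = 0.087

C, D, A, B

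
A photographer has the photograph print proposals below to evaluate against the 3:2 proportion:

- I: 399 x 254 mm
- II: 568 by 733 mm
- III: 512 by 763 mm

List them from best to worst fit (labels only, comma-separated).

Ratios: I = 399 / 254 ≈ 1.571; II = 733 / 568 ≈ 1.290; III = 763 / 512 ≈ 1.490.
|Δ from 1.500|: I 0.071; II 0.210; III 0.010.

III, I, II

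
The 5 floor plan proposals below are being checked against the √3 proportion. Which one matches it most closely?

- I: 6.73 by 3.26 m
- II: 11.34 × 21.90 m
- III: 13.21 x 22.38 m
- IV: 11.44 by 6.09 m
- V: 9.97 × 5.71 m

V

Ratios (long/short): I ≈ 2.064; II ≈ 1.931; III ≈ 1.694; IV ≈ 1.878; V ≈ 1.746.
root-3 ≈ 1.732; option V is nearest (Δ 0.014).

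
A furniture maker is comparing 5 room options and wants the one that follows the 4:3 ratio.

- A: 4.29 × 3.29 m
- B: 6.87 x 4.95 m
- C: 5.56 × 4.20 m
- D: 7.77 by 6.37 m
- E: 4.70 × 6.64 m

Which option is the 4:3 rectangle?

C

Ratios (long/short): A ≈ 1.304; B ≈ 1.388; C ≈ 1.324; D ≈ 1.220; E ≈ 1.413.
4:3 ≈ 1.333; option C is nearest (Δ 0.009).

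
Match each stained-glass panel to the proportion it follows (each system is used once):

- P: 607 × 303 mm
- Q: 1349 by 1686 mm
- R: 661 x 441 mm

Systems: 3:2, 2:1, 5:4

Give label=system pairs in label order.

P=2:1, Q=5:4, R=3:2

P = 607/303 ≈ 2.003 → 2:1 (2.000)
Q = 1686/1349 ≈ 1.250 → 5:4 (1.250)
R = 661/441 ≈ 1.499 → 3:2 (1.500)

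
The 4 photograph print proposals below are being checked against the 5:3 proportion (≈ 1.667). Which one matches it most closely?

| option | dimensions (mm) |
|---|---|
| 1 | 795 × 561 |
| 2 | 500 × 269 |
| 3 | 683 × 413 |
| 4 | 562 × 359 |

Target 5:3 ≈ 1.667.
1: 1.417 (Δ0.250)  2: 1.859 (Δ0.192)  3: 1.654 (Δ0.013)  4: 1.565 (Δ0.102)

3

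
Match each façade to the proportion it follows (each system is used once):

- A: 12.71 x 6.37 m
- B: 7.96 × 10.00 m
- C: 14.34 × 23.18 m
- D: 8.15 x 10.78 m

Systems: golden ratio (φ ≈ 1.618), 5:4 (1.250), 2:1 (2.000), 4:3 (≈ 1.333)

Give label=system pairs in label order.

Ratios: A ≈ 1.995; B ≈ 1.256; C ≈ 1.616; D ≈ 1.323.
Targets: golden ratio ≈ 1.618; 5:4 ≈ 1.250; 2:1 ≈ 2.000; 4:3 ≈ 1.333.

A=2:1, B=5:4, C=golden ratio, D=4:3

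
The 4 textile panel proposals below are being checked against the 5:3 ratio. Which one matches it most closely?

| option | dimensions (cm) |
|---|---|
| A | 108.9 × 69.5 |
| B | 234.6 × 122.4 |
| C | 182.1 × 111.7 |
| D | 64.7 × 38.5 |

Ratios (long/short): A ≈ 1.567; B ≈ 1.917; C ≈ 1.630; D ≈ 1.681.
5:3 ≈ 1.667; option D is nearest (Δ 0.014).

D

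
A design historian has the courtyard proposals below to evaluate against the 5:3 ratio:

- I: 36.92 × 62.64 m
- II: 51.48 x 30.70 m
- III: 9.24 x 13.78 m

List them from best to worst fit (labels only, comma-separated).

II, I, III

I: 62.64/36.92 ≈ 1.697 → |1.697 − 1.667| = 0.030
II: 51.48/30.70 ≈ 1.677 → |1.677 − 1.667| = 0.010
III: 13.78/9.24 ≈ 1.491 → |1.491 − 1.667| = 0.176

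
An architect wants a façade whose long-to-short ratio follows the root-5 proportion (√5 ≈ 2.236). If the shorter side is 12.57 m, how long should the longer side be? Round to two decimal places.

root-5 ≈ 2.23607.
Longer side = 12.57 × 2.23607 ≈ 28.1074 → 28.11 m.

28.11 m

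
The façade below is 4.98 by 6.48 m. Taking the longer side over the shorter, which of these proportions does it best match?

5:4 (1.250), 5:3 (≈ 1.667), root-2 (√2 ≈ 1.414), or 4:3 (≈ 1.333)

Ratio = 6.48 / 4.98 ≈ 1.301.
Distances: 5:4 1.250 (Δ 0.051); 5:3 1.667 (Δ 0.366); root-2 1.414 (Δ 0.113); 4:3 1.333 (Δ 0.032).

4:3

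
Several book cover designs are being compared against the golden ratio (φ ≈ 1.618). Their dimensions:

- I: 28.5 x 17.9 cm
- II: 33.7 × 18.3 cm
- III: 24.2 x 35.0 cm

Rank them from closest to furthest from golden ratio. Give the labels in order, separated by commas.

I: 28.5/17.9 ≈ 1.592 → |1.592 − 1.618| = 0.026
II: 33.7/18.3 ≈ 1.842 → |1.842 − 1.618| = 0.224
III: 35.0/24.2 ≈ 1.446 → |1.446 − 1.618| = 0.172

I, III, II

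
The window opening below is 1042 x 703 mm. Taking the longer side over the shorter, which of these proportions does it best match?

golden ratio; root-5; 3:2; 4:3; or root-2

3:2

1042/703 ≈ 1.482. Nearest candidates are 3:2 (1.500, off by 0.018) and root-2 (1.414, off by 0.068).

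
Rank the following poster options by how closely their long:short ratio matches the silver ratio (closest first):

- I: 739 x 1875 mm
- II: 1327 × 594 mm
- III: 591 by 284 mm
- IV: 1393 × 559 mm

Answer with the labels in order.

IV, I, II, III

Ratios: I = 1875 / 739 ≈ 2.537; II = 1327 / 594 ≈ 2.234; III = 591 / 284 ≈ 2.081; IV = 1393 / 559 ≈ 2.492.
|Δ from 2.414|: I 0.123; II 0.180; III 0.333; IV 0.078.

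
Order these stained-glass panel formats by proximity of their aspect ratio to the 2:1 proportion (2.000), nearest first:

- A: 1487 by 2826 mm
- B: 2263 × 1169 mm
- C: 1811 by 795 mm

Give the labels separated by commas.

B, A, C

A: 2826/1487 ≈ 1.900 → |1.900 − 2.000| = 0.100
B: 2263/1169 ≈ 1.936 → |1.936 − 2.000| = 0.064
C: 1811/795 ≈ 2.278 → |2.278 − 2.000| = 0.278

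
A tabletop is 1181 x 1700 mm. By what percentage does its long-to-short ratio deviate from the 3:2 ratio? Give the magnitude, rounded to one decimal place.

Ratio = 1700 / 1181 ≈ 1.4395.
Ideal 3:2 = 1.5000. |1.4395 − 1.5000| / 1.5000 ≈ 4.03% → 4.0%.

4.0%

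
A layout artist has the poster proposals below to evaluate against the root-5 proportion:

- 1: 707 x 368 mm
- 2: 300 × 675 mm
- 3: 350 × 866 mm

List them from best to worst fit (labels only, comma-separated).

Ratios: 1 = 707 / 368 ≈ 1.921; 2 = 675 / 300 ≈ 2.250; 3 = 866 / 350 ≈ 2.474.
|Δ from 2.236|: 1 0.315; 2 0.014; 3 0.238.

2, 3, 1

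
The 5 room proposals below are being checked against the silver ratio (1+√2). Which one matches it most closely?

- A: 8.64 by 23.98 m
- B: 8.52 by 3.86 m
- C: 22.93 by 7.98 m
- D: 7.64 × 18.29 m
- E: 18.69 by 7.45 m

D

Target silver ratio ≈ 2.414.
A: 2.775 (Δ0.361)  B: 2.207 (Δ0.207)  C: 2.873 (Δ0.459)  D: 2.394 (Δ0.020)  E: 2.509 (Δ0.095)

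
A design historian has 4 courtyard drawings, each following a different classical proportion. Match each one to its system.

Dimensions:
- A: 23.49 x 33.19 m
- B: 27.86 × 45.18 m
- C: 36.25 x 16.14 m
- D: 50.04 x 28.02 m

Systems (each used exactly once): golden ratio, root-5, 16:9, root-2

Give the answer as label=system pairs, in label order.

A=root-2, B=golden ratio, C=root-5, D=16:9

Ratios: A ≈ 1.413; B ≈ 1.622; C ≈ 2.246; D ≈ 1.786.
Targets: golden ratio ≈ 1.618; root-5 ≈ 2.236; 16:9 ≈ 1.778; root-2 ≈ 1.414.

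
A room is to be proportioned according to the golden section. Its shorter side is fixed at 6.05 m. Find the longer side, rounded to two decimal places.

9.79 m

golden ratio ≈ 1.61803.
Longer side = 6.05 × 1.61803 ≈ 9.7891 → 9.79 m.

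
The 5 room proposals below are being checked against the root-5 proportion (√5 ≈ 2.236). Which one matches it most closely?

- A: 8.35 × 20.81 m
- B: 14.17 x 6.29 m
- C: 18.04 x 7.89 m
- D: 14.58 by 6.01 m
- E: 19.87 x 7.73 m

B

Target root-5 ≈ 2.236.
A: 2.492 (Δ0.256)  B: 2.253 (Δ0.017)  C: 2.286 (Δ0.050)  D: 2.426 (Δ0.190)  E: 2.571 (Δ0.335)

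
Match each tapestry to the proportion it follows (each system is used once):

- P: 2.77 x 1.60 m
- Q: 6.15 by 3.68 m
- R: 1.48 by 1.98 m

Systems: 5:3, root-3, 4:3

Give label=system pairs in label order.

P=root-3, Q=5:3, R=4:3

P = 2.77/1.60 ≈ 1.731 → root-3 (1.732)
Q = 6.15/3.68 ≈ 1.671 → 5:3 (1.667)
R = 1.98/1.48 ≈ 1.338 → 4:3 (1.333)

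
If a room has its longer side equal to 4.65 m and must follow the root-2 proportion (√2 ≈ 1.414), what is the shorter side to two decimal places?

root-2 ≈ 1.41421.
Shorter side = 4.65 ÷ 1.41421 ≈ 3.2881 → 3.29 m.

3.29 m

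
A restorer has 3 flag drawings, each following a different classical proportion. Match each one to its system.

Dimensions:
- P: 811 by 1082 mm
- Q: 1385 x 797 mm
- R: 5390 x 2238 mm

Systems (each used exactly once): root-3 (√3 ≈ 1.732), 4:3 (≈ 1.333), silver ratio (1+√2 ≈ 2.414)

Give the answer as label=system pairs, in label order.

P=4:3, Q=root-3, R=silver ratio

Ratios: P ≈ 1.334; Q ≈ 1.738; R ≈ 2.408.
Targets: root-3 ≈ 1.732; 4:3 ≈ 1.333; silver ratio ≈ 2.414.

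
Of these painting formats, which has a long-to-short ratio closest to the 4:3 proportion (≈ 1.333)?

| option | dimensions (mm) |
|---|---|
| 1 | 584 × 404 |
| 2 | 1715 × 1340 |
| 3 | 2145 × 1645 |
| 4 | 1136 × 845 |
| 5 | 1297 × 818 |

4

Target 4:3 ≈ 1.333.
1: 1.446 (Δ0.113)  2: 1.280 (Δ0.053)  3: 1.304 (Δ0.029)  4: 1.344 (Δ0.011)  5: 1.586 (Δ0.253)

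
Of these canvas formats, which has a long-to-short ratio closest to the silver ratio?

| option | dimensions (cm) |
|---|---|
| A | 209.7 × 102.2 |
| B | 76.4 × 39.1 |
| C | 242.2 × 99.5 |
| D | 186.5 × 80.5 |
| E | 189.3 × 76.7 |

C

Ratios (long/short): A ≈ 2.052; B ≈ 1.954; C ≈ 2.434; D ≈ 2.317; E ≈ 2.468.
silver ratio ≈ 2.414; option C is nearest (Δ 0.020).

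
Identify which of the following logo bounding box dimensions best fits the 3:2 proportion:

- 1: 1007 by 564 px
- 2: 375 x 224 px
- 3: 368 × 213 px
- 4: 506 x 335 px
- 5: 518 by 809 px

Target 3:2 ≈ 1.500.
1: 1.785 (Δ0.285)  2: 1.674 (Δ0.174)  3: 1.728 (Δ0.228)  4: 1.510 (Δ0.010)  5: 1.562 (Δ0.062)

4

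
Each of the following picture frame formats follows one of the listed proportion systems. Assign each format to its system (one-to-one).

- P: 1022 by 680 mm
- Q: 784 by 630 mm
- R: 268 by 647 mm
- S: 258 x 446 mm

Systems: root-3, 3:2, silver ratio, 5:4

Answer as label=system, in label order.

P=3:2, Q=5:4, R=silver ratio, S=root-3

Ratios: P ≈ 1.503; Q ≈ 1.244; R ≈ 2.414; S ≈ 1.729.
Targets: root-3 ≈ 1.732; 3:2 ≈ 1.500; silver ratio ≈ 2.414; 5:4 ≈ 1.250.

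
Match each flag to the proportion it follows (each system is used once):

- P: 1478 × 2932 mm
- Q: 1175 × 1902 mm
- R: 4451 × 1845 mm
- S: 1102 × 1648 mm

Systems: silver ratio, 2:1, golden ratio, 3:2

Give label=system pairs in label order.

P = 2932/1478 ≈ 1.984 → 2:1 (2.000)
Q = 1902/1175 ≈ 1.619 → golden ratio (1.618)
R = 4451/1845 ≈ 2.412 → silver ratio (2.414)
S = 1648/1102 ≈ 1.495 → 3:2 (1.500)

P=2:1, Q=golden ratio, R=silver ratio, S=3:2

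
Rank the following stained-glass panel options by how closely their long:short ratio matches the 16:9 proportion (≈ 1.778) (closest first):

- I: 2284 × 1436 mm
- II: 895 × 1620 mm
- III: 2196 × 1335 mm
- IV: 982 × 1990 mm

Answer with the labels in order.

II, III, I, IV

I: 2284/1436 ≈ 1.591 → |1.591 − 1.778| = 0.187
II: 1620/895 ≈ 1.810 → |1.810 − 1.778| = 0.032
III: 2196/1335 ≈ 1.645 → |1.645 − 1.778| = 0.133
IV: 1990/982 ≈ 2.026 → |2.026 − 1.778| = 0.248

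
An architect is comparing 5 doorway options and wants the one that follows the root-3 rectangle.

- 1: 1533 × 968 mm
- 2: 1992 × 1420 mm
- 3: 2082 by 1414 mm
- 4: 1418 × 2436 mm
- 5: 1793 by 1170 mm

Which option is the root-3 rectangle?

Ratios (long/short): 1 ≈ 1.584; 2 ≈ 1.403; 3 ≈ 1.472; 4 ≈ 1.718; 5 ≈ 1.532.
root-3 ≈ 1.732; option 4 is nearest (Δ 0.014).

4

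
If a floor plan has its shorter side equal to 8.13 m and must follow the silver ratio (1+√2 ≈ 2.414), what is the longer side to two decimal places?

19.63 m

silver ratio ≈ 2.41421.
Longer side = 8.13 × 2.41421 ≈ 19.6275 → 19.63 m.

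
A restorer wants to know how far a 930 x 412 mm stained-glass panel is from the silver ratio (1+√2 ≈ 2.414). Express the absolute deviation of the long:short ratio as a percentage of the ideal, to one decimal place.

Ratio = 930 / 412 ≈ 2.2573.
Ideal silver ratio ≈ 2.4142. |2.2573 − 2.4142| / 2.4142 ≈ 6.50% → 6.5%.

6.5%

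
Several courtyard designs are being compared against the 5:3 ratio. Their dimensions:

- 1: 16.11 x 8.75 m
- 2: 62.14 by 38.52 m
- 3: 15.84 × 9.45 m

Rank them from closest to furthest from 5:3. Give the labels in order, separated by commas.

Ratios: 1 = 16.11 / 8.75 ≈ 1.841; 2 = 62.14 / 38.52 ≈ 1.613; 3 = 15.84 / 9.45 ≈ 1.676.
|Δ from 1.667|: 1 0.174; 2 0.054; 3 0.009.

3, 2, 1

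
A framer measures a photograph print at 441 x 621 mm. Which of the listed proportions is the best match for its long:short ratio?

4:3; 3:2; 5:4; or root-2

root-2

Ratio = 621 / 441 ≈ 1.408.
Distances: 4:3 1.333 (Δ 0.075); 3:2 1.500 (Δ 0.092); 5:4 1.250 (Δ 0.158); root-2 1.414 (Δ 0.006).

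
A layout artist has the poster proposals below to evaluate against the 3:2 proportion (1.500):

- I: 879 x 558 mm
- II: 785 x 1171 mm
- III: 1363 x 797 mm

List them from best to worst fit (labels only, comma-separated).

II, I, III

I: 879/558 ≈ 1.575 → |1.575 − 1.500| = 0.075
II: 1171/785 ≈ 1.492 → |1.492 − 1.500| = 0.008
III: 1363/797 ≈ 1.710 → |1.710 − 1.500| = 0.210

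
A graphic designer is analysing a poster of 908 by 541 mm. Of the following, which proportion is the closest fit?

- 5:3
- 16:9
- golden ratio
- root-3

Ratio = 908 / 541 ≈ 1.678.
Distances: 5:3 1.667 (Δ 0.011); 16:9 1.778 (Δ 0.100); golden ratio 1.618 (Δ 0.060); root-3 1.732 (Δ 0.054).

5:3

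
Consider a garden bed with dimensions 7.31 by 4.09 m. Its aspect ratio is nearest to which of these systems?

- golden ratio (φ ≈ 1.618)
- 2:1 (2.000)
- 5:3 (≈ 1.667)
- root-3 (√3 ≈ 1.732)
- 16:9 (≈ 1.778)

16:9

Ratio = 7.31 / 4.09 ≈ 1.787.
Distances: golden ratio 1.618 (Δ 0.169); 2:1 2.000 (Δ 0.213); 5:3 1.667 (Δ 0.120); root-3 1.732 (Δ 0.055); 16:9 1.778 (Δ 0.009).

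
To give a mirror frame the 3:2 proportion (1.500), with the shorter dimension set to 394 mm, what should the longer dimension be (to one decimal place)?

591.0 mm

3:2 = 1.50000.
Longer side = 394 × 1.50000 ≈ 591.000 → 591.0 mm.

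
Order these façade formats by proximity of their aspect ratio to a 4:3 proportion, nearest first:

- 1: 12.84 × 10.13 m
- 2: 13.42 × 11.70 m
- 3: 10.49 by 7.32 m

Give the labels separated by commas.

1: 12.84/10.13 ≈ 1.268 → |1.268 − 1.333| = 0.065
2: 13.42/11.70 ≈ 1.147 → |1.147 − 1.333| = 0.186
3: 10.49/7.32 ≈ 1.433 → |1.433 − 1.333| = 0.100

1, 3, 2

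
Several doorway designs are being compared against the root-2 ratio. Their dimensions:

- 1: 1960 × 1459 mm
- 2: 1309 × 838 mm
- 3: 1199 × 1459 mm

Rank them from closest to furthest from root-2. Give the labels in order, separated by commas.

1, 2, 3

1: 1960/1459 ≈ 1.343 → |1.343 − 1.414| = 0.071
2: 1309/838 ≈ 1.562 → |1.562 − 1.414| = 0.148
3: 1459/1199 ≈ 1.217 → |1.217 − 1.414| = 0.197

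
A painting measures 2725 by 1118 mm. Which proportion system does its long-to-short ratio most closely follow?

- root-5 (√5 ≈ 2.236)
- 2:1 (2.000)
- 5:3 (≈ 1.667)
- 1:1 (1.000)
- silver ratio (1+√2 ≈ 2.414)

2725/1118 ≈ 2.437. Nearest candidates are silver ratio (2.414, off by 0.023) and root-5 (2.236, off by 0.201).

silver ratio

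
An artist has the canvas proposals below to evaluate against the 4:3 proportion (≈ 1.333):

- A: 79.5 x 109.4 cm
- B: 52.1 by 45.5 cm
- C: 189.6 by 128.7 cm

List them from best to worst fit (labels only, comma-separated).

Ratios: A = 109.4 / 79.5 ≈ 1.376; B = 52.1 / 45.5 ≈ 1.145; C = 189.6 / 128.7 ≈ 1.473.
|Δ from 1.333|: A 0.043; B 0.188; C 0.140.

A, C, B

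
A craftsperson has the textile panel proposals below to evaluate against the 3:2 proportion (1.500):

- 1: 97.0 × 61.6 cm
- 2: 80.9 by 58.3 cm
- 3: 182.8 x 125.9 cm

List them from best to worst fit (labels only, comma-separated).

3, 1, 2

Ratios: 1 = 97.0 / 61.6 ≈ 1.575; 2 = 80.9 / 58.3 ≈ 1.388; 3 = 182.8 / 125.9 ≈ 1.452.
|Δ from 1.500|: 1 0.075; 2 0.112; 3 0.048.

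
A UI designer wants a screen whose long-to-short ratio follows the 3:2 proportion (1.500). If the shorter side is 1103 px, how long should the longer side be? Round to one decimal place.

3:2 = 1.50000.
Longer side = 1103 × 1.50000 ≈ 1654.500 → 1654.5 px.

1654.5 px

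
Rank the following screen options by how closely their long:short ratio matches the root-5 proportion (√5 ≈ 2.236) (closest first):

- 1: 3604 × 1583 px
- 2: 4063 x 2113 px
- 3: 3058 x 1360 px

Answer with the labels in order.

1: 3604/1583 ≈ 2.277 → |2.277 − 2.236| = 0.041
2: 4063/2113 ≈ 1.923 → |1.923 − 2.236| = 0.313
3: 3058/1360 ≈ 2.249 → |2.249 − 2.236| = 0.013

3, 1, 2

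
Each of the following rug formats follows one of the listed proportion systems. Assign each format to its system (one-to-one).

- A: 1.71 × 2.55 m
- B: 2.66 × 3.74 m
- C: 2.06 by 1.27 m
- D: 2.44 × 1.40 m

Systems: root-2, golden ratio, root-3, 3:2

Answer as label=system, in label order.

A = 2.55/1.71 ≈ 1.491 → 3:2 (1.500)
B = 3.74/2.66 ≈ 1.406 → root-2 (1.414)
C = 2.06/1.27 ≈ 1.622 → golden ratio (1.618)
D = 2.44/1.40 ≈ 1.743 → root-3 (1.732)

A=3:2, B=root-2, C=golden ratio, D=root-3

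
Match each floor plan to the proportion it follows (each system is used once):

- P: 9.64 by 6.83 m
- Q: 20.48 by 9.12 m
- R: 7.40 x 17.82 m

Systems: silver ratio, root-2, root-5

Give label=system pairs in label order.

Ratios: P ≈ 1.411; Q ≈ 2.246; R ≈ 2.408.
Targets: silver ratio ≈ 2.414; root-2 ≈ 1.414; root-5 ≈ 2.236.

P=root-2, Q=root-5, R=silver ratio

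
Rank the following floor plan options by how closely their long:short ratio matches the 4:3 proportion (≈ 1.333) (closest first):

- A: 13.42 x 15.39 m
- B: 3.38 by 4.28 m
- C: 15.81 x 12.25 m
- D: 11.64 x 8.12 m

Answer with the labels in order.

C, B, D, A

Ratios: A = 15.39 / 13.42 ≈ 1.147; B = 4.28 / 3.38 ≈ 1.266; C = 15.81 / 12.25 ≈ 1.291; D = 11.64 / 8.12 ≈ 1.433.
|Δ from 1.333|: A 0.186; B 0.067; C 0.042; D 0.100.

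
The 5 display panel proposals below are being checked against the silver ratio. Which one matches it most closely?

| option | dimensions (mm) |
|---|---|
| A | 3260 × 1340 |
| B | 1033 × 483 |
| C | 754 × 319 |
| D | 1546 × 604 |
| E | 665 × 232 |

Target silver ratio ≈ 2.414.
A: 2.433 (Δ0.019)  B: 2.139 (Δ0.275)  C: 2.364 (Δ0.050)  D: 2.560 (Δ0.146)  E: 2.866 (Δ0.452)

A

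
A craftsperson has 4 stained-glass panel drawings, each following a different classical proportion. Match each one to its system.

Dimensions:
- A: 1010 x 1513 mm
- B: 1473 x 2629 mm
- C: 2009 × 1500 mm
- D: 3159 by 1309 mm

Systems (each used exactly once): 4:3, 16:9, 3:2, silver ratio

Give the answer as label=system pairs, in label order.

Ratios: A ≈ 1.498; B ≈ 1.785; C ≈ 1.339; D ≈ 2.413.
Targets: 4:3 ≈ 1.333; 16:9 ≈ 1.778; 3:2 ≈ 1.500; silver ratio ≈ 2.414.

A=3:2, B=16:9, C=4:3, D=silver ratio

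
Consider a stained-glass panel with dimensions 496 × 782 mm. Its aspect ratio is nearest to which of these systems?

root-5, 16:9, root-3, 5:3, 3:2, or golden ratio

golden ratio

782/496 ≈ 1.577. Nearest candidates are golden ratio (1.618, off by 0.041) and 3:2 (1.500, off by 0.077).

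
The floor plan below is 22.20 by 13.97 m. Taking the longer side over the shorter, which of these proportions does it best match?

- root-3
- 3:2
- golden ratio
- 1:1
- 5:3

22.20/13.97 ≈ 1.589. Nearest candidates are golden ratio (1.618, off by 0.029) and 5:3 (1.667, off by 0.078).

golden ratio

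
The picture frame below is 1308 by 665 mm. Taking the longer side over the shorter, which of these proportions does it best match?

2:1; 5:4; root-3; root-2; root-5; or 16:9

2:1

Ratio = 1308 / 665 ≈ 1.967.
Distances: 2:1 2.000 (Δ 0.033); 5:4 1.250 (Δ 0.717); root-3 1.732 (Δ 0.235); root-2 1.414 (Δ 0.553); root-5 2.236 (Δ 0.269); 16:9 1.778 (Δ 0.189).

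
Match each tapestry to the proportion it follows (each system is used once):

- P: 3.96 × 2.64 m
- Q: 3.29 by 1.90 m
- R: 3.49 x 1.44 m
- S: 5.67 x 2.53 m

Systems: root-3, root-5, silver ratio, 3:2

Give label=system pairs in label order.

P=3:2, Q=root-3, R=silver ratio, S=root-5

Ratios: P ≈ 1.500; Q ≈ 1.732; R ≈ 2.424; S ≈ 2.241.
Targets: root-3 ≈ 1.732; root-5 ≈ 2.236; silver ratio ≈ 2.414; 3:2 ≈ 1.500.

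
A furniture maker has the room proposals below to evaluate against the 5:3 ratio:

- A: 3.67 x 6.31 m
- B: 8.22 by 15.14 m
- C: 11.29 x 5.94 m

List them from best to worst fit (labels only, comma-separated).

A: 6.31/3.67 ≈ 1.719 → |1.719 − 1.667| = 0.052
B: 15.14/8.22 ≈ 1.842 → |1.842 − 1.667| = 0.175
C: 11.29/5.94 ≈ 1.901 → |1.901 − 1.667| = 0.234

A, B, C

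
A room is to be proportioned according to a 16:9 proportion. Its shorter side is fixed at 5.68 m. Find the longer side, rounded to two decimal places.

16:9 ≈ 1.77778.
Longer side = 5.68 × 1.77778 ≈ 10.0978 → 10.10 m.

10.10 m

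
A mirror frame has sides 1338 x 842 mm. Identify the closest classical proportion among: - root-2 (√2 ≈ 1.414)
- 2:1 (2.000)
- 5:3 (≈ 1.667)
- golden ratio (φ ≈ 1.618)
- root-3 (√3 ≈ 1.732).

Ratio = 1338 / 842 ≈ 1.589.
Distances: root-2 1.414 (Δ 0.175); 2:1 2.000 (Δ 0.411); 5:3 1.667 (Δ 0.078); golden ratio 1.618 (Δ 0.029); root-3 1.732 (Δ 0.143).

golden ratio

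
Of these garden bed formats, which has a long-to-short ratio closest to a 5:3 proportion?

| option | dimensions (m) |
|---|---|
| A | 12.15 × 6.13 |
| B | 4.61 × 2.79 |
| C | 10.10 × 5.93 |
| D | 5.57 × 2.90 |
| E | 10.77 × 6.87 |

B

Ratios (long/short): A ≈ 1.982; B ≈ 1.652; C ≈ 1.703; D ≈ 1.921; E ≈ 1.568.
5:3 ≈ 1.667; option B is nearest (Δ 0.015).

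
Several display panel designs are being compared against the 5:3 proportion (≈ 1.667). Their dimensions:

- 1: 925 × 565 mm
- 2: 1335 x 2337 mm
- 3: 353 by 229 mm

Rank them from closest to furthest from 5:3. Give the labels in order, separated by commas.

1, 2, 3

1: 925/565 ≈ 1.637 → |1.637 − 1.667| = 0.030
2: 2337/1335 ≈ 1.751 → |1.751 − 1.667| = 0.084
3: 353/229 ≈ 1.541 → |1.541 − 1.667| = 0.126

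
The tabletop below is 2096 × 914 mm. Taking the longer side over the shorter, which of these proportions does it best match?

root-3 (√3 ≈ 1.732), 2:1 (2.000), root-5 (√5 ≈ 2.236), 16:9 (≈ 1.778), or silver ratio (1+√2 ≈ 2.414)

Ratio = 2096 / 914 ≈ 2.293.
Distances: root-3 1.732 (Δ 0.561); 2:1 2.000 (Δ 0.293); root-5 2.236 (Δ 0.057); 16:9 1.778 (Δ 0.515); silver ratio 2.414 (Δ 0.121).

root-5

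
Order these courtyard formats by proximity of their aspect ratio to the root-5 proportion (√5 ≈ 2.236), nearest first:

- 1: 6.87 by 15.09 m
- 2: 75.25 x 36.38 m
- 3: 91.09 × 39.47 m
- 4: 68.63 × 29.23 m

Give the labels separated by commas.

1: 15.09/6.87 ≈ 2.197 → |2.197 − 2.236| = 0.039
2: 75.25/36.38 ≈ 2.068 → |2.068 − 2.236| = 0.168
3: 91.09/39.47 ≈ 2.308 → |2.308 − 2.236| = 0.072
4: 68.63/29.23 ≈ 2.348 → |2.348 − 2.236| = 0.112

1, 3, 4, 2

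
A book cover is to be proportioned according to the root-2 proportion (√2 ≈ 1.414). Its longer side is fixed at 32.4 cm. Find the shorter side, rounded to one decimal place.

root-2 ≈ 1.41421.
Shorter side = 32.4 ÷ 1.41421 ≈ 22.910 → 22.9 cm.

22.9 cm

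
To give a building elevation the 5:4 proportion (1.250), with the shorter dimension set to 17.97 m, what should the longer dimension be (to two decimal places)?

22.46 m

5:4 = 1.25000.
Longer side = 17.97 × 1.25000 ≈ 22.4625 → 22.46 m.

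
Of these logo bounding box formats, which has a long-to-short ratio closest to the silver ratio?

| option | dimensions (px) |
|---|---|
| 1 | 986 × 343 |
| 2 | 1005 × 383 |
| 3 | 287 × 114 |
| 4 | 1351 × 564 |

4

Ratios (long/short): 1 ≈ 2.875; 2 ≈ 2.624; 3 ≈ 2.518; 4 ≈ 2.395.
silver ratio ≈ 2.414; option 4 is nearest (Δ 0.019).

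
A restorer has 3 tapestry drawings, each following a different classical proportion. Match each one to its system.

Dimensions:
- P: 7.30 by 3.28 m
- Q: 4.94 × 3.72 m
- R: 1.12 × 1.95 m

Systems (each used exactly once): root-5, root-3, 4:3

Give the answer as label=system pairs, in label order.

P=root-5, Q=4:3, R=root-3

Ratios: P ≈ 2.226; Q ≈ 1.328; R ≈ 1.741.
Targets: root-5 ≈ 2.236; root-3 ≈ 1.732; 4:3 ≈ 1.333.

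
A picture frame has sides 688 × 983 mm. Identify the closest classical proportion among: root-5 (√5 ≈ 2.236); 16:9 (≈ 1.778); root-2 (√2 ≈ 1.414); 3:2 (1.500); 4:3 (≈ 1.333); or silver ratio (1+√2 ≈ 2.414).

root-2

Ratio = 983 / 688 ≈ 1.429.
Distances: root-5 2.236 (Δ 0.807); 16:9 1.778 (Δ 0.349); root-2 1.414 (Δ 0.015); 3:2 1.500 (Δ 0.071); 4:3 1.333 (Δ 0.096); silver ratio 2.414 (Δ 0.985).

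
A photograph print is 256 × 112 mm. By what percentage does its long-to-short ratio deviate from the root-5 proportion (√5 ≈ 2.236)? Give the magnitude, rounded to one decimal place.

2.2%

Ratio = 256 / 112 ≈ 2.2857.
Ideal root-5 ≈ 2.2361. |2.2857 − 2.2361| / 2.2361 ≈ 2.22% → 2.2%.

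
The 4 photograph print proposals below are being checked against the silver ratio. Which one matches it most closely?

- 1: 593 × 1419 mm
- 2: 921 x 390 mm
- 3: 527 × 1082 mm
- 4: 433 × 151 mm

Target silver ratio ≈ 2.414.
1: 2.393 (Δ0.021)  2: 2.362 (Δ0.052)  3: 2.053 (Δ0.361)  4: 2.868 (Δ0.454)

1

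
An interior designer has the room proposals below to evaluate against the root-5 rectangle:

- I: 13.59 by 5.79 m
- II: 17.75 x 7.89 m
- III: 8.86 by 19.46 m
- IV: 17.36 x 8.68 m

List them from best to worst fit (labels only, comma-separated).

Ratios: I = 13.59 / 5.79 ≈ 2.347; II = 17.75 / 7.89 ≈ 2.250; III = 19.46 / 8.86 ≈ 2.196; IV = 17.36 / 8.68 ≈ 2.000.
|Δ from 2.236|: I 0.111; II 0.014; III 0.040; IV 0.236.

II, III, I, IV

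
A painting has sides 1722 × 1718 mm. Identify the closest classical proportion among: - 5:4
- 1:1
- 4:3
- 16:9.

1:1

1722/1718 ≈ 1.002. Nearest candidates are 1:1 (1.000, off by 0.002) and 5:4 (1.250, off by 0.248).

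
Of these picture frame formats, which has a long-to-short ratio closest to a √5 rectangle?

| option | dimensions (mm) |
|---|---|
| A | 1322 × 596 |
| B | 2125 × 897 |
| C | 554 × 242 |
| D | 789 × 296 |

A

Ratios (long/short): A ≈ 2.218; B ≈ 2.369; C ≈ 2.289; D ≈ 2.666.
root-5 ≈ 2.236; option A is nearest (Δ 0.018).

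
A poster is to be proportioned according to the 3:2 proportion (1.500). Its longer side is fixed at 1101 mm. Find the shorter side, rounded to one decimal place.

734.0 mm

3:2 = 1.50000.
Shorter side = 1101 ÷ 1.50000 ≈ 734.000 → 734.0 mm.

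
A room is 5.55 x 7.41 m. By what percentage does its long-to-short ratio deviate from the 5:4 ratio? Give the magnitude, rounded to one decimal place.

Ratio = 7.41 / 5.55 ≈ 1.3351.
Ideal 5:4 = 1.2500. |1.3351 − 1.2500| / 1.2500 ≈ 6.81% → 6.8%.

6.8%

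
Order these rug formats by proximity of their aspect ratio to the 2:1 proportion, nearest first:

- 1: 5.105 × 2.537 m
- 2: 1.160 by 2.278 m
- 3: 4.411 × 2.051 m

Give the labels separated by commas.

Ratios: 1 = 5.105 / 2.537 ≈ 2.012; 2 = 2.278 / 1.160 ≈ 1.964; 3 = 4.411 / 2.051 ≈ 2.151.
|Δ from 2.000|: 1 0.012; 2 0.036; 3 0.151.

1, 2, 3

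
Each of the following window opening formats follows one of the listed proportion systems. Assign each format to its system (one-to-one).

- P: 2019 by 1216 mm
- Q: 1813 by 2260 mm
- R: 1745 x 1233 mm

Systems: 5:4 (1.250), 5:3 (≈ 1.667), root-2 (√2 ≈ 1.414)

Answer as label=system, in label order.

Ratios: P ≈ 1.660; Q ≈ 1.247; R ≈ 1.415.
Targets: 5:4 ≈ 1.250; 5:3 ≈ 1.667; root-2 ≈ 1.414.

P=5:3, Q=5:4, R=root-2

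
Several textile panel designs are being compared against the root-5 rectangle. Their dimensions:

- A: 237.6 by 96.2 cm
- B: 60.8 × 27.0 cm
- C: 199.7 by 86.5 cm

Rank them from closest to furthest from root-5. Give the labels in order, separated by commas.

A: 237.6/96.2 ≈ 2.470 → |2.470 − 2.236| = 0.234
B: 60.8/27.0 ≈ 2.252 → |2.252 − 2.236| = 0.016
C: 199.7/86.5 ≈ 2.309 → |2.309 − 2.236| = 0.073

B, C, A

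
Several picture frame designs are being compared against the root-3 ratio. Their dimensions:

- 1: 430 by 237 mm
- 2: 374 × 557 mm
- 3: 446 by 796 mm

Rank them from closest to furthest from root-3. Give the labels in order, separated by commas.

1: 430/237 ≈ 1.814 → |1.814 − 1.732| = 0.082
2: 557/374 ≈ 1.489 → |1.489 − 1.732| = 0.243
3: 796/446 ≈ 1.785 → |1.785 − 1.732| = 0.053

3, 1, 2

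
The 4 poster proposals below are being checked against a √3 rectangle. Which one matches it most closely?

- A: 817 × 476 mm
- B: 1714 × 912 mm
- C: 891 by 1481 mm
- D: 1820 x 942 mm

Ratios (long/short): A ≈ 1.716; B ≈ 1.879; C ≈ 1.662; D ≈ 1.932.
root-3 ≈ 1.732; option A is nearest (Δ 0.016).

A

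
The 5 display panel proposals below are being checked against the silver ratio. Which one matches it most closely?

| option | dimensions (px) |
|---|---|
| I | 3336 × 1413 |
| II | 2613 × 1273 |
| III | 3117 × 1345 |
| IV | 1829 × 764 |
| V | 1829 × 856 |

Target silver ratio ≈ 2.414.
I: 2.361 (Δ0.053)  II: 2.053 (Δ0.361)  III: 2.317 (Δ0.097)  IV: 2.394 (Δ0.020)  V: 2.137 (Δ0.277)

IV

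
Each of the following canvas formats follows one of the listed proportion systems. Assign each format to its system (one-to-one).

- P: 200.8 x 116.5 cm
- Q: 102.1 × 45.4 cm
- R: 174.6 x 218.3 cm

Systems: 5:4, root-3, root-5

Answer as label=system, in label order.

P = 200.8/116.5 ≈ 1.724 → root-3 (1.732)
Q = 102.1/45.4 ≈ 2.249 → root-5 (2.236)
R = 218.3/174.6 ≈ 1.250 → 5:4 (1.250)

P=root-3, Q=root-5, R=5:4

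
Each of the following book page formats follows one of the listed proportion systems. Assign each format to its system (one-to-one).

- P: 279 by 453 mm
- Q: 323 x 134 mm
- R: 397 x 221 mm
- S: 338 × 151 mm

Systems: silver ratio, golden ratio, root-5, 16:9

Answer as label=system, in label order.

Ratios: P ≈ 1.624; Q ≈ 2.410; R ≈ 1.796; S ≈ 2.238.
Targets: silver ratio ≈ 2.414; golden ratio ≈ 1.618; root-5 ≈ 2.236; 16:9 ≈ 1.778.

P=golden ratio, Q=silver ratio, R=16:9, S=root-5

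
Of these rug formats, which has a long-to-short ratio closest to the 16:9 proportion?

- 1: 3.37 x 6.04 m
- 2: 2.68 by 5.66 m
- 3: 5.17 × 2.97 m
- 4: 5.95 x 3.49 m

Target 16:9 ≈ 1.778.
1: 1.792 (Δ0.014)  2: 2.112 (Δ0.334)  3: 1.741 (Δ0.037)  4: 1.705 (Δ0.073)

1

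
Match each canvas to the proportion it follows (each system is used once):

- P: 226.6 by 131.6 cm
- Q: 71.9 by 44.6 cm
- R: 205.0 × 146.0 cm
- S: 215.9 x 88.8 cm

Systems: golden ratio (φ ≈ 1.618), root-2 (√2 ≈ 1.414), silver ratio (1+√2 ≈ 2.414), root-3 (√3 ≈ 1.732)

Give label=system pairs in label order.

P=root-3, Q=golden ratio, R=root-2, S=silver ratio

P = 226.6/131.6 ≈ 1.722 → root-3 (1.732)
Q = 71.9/44.6 ≈ 1.612 → golden ratio (1.618)
R = 205.0/146.0 ≈ 1.404 → root-2 (1.414)
S = 215.9/88.8 ≈ 2.431 → silver ratio (2.414)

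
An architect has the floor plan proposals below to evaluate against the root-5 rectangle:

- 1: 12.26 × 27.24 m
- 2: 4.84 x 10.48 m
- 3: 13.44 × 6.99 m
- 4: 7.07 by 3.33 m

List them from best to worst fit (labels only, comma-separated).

1, 2, 4, 3

1: 27.24/12.26 ≈ 2.222 → |2.222 − 2.236| = 0.014
2: 10.48/4.84 ≈ 2.165 → |2.165 − 2.236| = 0.071
3: 13.44/6.99 ≈ 1.923 → |1.923 − 2.236| = 0.313
4: 7.07/3.33 ≈ 2.123 → |2.123 − 2.236| = 0.113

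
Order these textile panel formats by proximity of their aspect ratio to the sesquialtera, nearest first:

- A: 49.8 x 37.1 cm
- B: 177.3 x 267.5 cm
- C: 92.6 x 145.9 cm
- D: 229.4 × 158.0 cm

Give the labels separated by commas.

A: 49.8/37.1 ≈ 1.342 → |1.342 − 1.500| = 0.158
B: 267.5/177.3 ≈ 1.509 → |1.509 − 1.500| = 0.009
C: 145.9/92.6 ≈ 1.576 → |1.576 − 1.500| = 0.076
D: 229.4/158.0 ≈ 1.452 → |1.452 − 1.500| = 0.048

B, D, C, A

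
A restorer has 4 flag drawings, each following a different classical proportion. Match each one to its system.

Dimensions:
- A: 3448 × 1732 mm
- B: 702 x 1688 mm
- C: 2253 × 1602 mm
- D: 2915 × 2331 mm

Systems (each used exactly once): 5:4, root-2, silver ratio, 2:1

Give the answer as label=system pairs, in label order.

Ratios: A ≈ 1.991; B ≈ 2.405; C ≈ 1.406; D ≈ 1.251.
Targets: 5:4 ≈ 1.250; root-2 ≈ 1.414; silver ratio ≈ 2.414; 2:1 ≈ 2.000.

A=2:1, B=silver ratio, C=root-2, D=5:4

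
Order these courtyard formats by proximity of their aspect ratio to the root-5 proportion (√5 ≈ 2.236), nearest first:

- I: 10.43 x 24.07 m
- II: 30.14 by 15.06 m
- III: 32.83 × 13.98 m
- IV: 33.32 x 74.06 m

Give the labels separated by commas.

Ratios: I = 24.07 / 10.43 ≈ 2.308; II = 30.14 / 15.06 ≈ 2.001; III = 32.83 / 13.98 ≈ 2.348; IV = 74.06 / 33.32 ≈ 2.223.
|Δ from 2.236|: I 0.072; II 0.235; III 0.112; IV 0.013.

IV, I, III, II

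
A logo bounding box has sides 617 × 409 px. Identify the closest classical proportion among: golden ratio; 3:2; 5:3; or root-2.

3:2

Ratio = 617 / 409 ≈ 1.509.
Distances: golden ratio 1.618 (Δ 0.109); 3:2 1.500 (Δ 0.009); 5:3 1.667 (Δ 0.158); root-2 1.414 (Δ 0.095).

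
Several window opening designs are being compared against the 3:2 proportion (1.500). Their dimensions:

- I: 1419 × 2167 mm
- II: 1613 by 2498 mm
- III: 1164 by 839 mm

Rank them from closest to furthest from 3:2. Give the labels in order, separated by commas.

I, II, III

I: 2167/1419 ≈ 1.527 → |1.527 − 1.500| = 0.027
II: 2498/1613 ≈ 1.549 → |1.549 − 1.500| = 0.049
III: 1164/839 ≈ 1.387 → |1.387 − 1.500| = 0.113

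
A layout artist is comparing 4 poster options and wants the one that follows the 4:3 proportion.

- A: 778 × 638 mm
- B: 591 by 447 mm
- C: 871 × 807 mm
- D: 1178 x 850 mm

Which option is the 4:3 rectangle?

Target 4:3 ≈ 1.333.
A: 1.219 (Δ0.114)  B: 1.322 (Δ0.011)  C: 1.079 (Δ0.254)  D: 1.386 (Δ0.053)

B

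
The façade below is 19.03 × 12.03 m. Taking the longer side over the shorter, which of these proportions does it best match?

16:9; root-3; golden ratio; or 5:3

golden ratio

19.03/12.03 ≈ 1.582. Nearest candidates are golden ratio (1.618, off by 0.036) and 5:3 (1.667, off by 0.085).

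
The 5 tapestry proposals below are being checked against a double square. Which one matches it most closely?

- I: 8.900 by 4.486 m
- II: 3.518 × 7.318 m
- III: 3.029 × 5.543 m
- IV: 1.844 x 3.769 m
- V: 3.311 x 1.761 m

Ratios (long/short): I ≈ 1.984; II ≈ 2.080; III ≈ 1.830; IV ≈ 2.044; V ≈ 1.880.
2:1 ≈ 2.000; option I is nearest (Δ 0.016).

I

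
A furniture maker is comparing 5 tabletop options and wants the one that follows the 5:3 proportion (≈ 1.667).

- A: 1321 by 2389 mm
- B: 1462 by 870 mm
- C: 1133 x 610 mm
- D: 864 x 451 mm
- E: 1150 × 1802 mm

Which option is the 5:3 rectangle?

Target 5:3 ≈ 1.667.
A: 1.808 (Δ0.141)  B: 1.680 (Δ0.013)  C: 1.857 (Δ0.190)  D: 1.916 (Δ0.249)  E: 1.567 (Δ0.100)

B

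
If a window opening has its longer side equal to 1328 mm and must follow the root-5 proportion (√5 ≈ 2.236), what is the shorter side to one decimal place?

root-5 ≈ 2.23607.
Shorter side = 1328 ÷ 2.23607 ≈ 593.899 → 593.9 mm.

593.9 mm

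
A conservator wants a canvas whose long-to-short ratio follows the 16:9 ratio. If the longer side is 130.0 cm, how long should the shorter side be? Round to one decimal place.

73.1 cm

16:9 ≈ 1.77778.
Shorter side = 130.0 ÷ 1.77778 ≈ 73.125 → 73.1 cm.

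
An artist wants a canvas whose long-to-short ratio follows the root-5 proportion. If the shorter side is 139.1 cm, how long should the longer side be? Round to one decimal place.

311.0 cm

root-5 ≈ 2.23607.
Longer side = 139.1 × 2.23607 ≈ 311.037 → 311.0 cm.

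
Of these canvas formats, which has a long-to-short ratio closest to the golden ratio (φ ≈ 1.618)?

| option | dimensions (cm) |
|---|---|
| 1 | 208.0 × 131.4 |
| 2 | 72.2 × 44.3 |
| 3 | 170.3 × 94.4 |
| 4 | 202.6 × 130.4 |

Target golden ratio ≈ 1.618.
1: 1.583 (Δ0.035)  2: 1.630 (Δ0.012)  3: 1.804 (Δ0.186)  4: 1.554 (Δ0.064)

2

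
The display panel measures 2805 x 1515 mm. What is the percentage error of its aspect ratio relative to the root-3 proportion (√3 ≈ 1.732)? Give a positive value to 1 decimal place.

6.9%

Ratio = 2805 / 1515 ≈ 1.8515.
Ideal root-3 ≈ 1.7321. |1.8515 − 1.7321| / 1.7321 ≈ 6.89% → 6.9%.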